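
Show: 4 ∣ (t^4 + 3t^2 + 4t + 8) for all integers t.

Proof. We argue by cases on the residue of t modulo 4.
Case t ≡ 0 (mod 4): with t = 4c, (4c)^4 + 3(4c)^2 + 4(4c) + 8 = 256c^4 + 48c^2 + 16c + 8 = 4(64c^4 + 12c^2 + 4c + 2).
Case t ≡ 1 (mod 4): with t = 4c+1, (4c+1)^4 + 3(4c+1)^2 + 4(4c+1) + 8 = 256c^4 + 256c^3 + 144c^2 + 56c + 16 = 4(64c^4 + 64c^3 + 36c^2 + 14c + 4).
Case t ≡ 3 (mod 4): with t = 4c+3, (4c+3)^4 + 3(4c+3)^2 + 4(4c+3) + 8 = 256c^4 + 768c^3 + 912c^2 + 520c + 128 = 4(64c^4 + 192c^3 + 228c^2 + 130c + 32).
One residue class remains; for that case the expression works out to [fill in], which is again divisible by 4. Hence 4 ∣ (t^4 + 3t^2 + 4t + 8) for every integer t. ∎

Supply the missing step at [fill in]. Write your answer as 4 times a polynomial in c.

4(64c^4 + 128c^3 + 108c^2 + 48c + 11)

The residues treated are {0, 1, 3}, so the missing case is t ≡ 2 (mod 4); write t = 4c+2.
Then (4c+2)^4 + 3(4c+2)^2 + 4(4c+2) + 8 = 256c^4 + 512c^3 + 432c^2 + 192c + 44 = 4(64c^4 + 128c^3 + 108c^2 + 48c + 11).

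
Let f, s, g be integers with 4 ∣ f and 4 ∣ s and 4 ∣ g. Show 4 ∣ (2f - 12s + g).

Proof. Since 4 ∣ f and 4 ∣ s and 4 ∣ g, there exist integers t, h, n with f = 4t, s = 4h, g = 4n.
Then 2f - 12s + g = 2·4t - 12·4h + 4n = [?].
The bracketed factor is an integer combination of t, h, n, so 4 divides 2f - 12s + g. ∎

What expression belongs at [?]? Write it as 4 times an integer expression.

4(-12h + n + 2t)

Each term has a factor of 4: 2·4t - 12·4h + 4n = 4·(-12h + n + 2t).
Since -12h + n + 2t is an integer, 4 ∣ (2f - 12s + g).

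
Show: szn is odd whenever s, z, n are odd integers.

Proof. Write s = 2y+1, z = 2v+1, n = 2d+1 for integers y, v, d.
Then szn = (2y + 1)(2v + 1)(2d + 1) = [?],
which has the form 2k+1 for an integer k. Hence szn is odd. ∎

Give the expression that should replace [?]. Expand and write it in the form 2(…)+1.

(2y + 1)(2v + 1)(2d + 1) = 8dvy + 4dv + 4dy + 2d + 4vy + 2v + 2y + 1
= 2(4dvy + 2dv + 2dy + d + 2vy + v + y) + 1.
Since 4dvy + 2dv + 2dy + d + 2vy + v + y is an integer, the product is of the form 2k+1 for an integer k.

2(4dvy + 2dv + 2dy + d + 2vy + v + y) + 1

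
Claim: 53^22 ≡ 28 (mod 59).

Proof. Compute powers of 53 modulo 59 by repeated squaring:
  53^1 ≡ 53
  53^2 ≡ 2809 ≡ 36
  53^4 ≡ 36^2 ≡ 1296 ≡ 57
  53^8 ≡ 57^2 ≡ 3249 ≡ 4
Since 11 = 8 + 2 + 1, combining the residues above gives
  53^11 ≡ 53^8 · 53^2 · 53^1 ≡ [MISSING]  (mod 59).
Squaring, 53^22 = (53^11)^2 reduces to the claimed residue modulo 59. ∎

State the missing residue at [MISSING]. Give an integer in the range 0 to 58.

21

Multiply the listed residues: 4 · 36 · 53 = 144 → 7632.
Reducing modulo 59: 7632 = 129·59 + 21, so 53^11 ≡ 21.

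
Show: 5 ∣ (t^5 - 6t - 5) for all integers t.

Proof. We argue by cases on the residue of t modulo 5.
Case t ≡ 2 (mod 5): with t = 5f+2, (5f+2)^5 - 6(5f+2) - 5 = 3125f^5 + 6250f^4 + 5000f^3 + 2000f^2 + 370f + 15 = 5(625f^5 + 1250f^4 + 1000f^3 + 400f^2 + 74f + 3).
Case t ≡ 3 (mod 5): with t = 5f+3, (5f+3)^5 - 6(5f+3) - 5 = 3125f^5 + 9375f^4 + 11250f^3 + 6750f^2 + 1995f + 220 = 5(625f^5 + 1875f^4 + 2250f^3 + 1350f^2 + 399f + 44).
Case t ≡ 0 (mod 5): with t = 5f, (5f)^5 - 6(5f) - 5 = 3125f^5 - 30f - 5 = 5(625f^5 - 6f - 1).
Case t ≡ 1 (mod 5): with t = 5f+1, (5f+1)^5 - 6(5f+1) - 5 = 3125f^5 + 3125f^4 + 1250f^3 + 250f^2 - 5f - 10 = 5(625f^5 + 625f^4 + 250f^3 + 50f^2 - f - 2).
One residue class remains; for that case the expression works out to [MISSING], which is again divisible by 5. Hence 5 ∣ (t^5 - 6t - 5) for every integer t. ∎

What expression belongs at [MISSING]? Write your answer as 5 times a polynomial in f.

Only t ≡ 4 (mod 5) is unaccounted for. Put t = 5f+4:
(5f+4)^5 - 6(5f+4) - 5 expands to 3125f^5 + 12500f^4 + 20000f^3 + 16000f^2 + 6370f + 995,
and factoring out 5 leaves 5(625f^5 + 2500f^4 + 4000f^3 + 3200f^2 + 1274f + 199).

5(625f^5 + 2500f^4 + 4000f^3 + 3200f^2 + 1274f + 199)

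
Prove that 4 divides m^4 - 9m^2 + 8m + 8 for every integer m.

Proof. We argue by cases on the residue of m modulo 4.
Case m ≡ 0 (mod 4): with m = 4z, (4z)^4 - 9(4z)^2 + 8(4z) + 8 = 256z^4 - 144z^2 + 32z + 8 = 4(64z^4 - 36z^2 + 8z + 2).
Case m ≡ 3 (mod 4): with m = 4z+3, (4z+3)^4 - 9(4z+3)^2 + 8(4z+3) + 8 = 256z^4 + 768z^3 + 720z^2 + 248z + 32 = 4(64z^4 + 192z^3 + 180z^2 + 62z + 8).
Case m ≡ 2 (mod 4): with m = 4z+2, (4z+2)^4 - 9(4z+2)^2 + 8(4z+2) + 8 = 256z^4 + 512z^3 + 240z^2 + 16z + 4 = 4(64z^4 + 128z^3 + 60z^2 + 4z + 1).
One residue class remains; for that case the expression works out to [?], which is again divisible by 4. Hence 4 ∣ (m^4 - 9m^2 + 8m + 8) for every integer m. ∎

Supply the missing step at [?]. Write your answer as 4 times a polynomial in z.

The residues treated are {0, 3, 2}, so the missing case is m ≡ 1 (mod 4); write m = 4z+1.
Then (4z+1)^4 - 9(4z+1)^2 + 8(4z+1) + 8 = 256z^4 + 256z^3 - 48z^2 - 24z + 8 = 4(64z^4 + 64z^3 - 12z^2 - 6z + 2).

4(64z^4 + 64z^3 - 12z^2 - 6z + 2)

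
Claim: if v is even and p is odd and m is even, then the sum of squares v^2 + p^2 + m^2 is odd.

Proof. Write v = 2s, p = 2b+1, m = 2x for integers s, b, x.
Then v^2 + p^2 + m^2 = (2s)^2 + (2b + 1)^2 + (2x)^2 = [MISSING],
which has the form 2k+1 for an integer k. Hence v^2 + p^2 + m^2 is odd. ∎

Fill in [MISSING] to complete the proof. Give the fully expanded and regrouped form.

Expanding: (2s)^2 + (2b + 1)^2 + (2x)^2 = 4b^2 + 4b + 4s^2 + 4x^2 + 1.
Every term except the constant is even, so this is 2(2b^2 + 2b + 2s^2 + 2x^2) + 1,
and 2b^2 + 2b + 2s^2 + 2x^2 ∈ ℤ gives the required form.

2(2b^2 + 2b + 2s^2 + 2x^2) + 1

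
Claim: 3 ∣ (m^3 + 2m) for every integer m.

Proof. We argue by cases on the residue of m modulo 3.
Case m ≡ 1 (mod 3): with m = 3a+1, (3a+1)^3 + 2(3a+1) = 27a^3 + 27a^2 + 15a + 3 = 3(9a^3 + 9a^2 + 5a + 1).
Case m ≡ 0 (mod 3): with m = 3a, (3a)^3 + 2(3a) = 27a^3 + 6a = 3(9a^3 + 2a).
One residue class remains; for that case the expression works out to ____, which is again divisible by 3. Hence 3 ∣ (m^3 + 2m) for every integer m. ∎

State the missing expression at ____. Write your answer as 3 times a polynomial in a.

3(9a^3 + 18a^2 + 14a + 4)

The residues treated are {1, 0}, so the missing case is m ≡ 2 (mod 3); write m = 3a+2.
Then (3a+2)^3 + 2(3a+2) = 27a^3 + 54a^2 + 42a + 12 = 3(9a^3 + 18a^2 + 14a + 4).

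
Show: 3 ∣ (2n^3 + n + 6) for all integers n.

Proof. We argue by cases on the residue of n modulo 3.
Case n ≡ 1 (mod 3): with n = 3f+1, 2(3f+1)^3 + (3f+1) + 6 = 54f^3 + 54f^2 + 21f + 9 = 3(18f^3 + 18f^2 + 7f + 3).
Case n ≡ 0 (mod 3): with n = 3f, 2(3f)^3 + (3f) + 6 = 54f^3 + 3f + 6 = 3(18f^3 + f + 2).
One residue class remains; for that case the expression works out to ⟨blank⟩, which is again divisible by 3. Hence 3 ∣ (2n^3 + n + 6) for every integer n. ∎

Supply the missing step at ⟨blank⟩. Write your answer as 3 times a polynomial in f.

3(18f^3 + 36f^2 + 25f + 8)

Only n ≡ 2 (mod 3) is unaccounted for. Put n = 3f+2:
2(3f+2)^3 + (3f+2) + 6 expands to 54f^3 + 108f^2 + 75f + 24,
and factoring out 3 leaves 3(18f^3 + 36f^2 + 25f + 8).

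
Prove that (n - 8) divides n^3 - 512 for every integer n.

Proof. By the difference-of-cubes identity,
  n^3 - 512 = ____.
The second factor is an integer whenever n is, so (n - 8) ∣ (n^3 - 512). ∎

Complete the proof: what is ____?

Polynomial division of n^3 - 512 by n - 8 leaves remainder 0 and quotient n^2 + 8n + 64.
Hence n^3 - 512 = (n - 8)(n^2 + 8n + 64).

(n - 8)(n^2 + 8n + 64)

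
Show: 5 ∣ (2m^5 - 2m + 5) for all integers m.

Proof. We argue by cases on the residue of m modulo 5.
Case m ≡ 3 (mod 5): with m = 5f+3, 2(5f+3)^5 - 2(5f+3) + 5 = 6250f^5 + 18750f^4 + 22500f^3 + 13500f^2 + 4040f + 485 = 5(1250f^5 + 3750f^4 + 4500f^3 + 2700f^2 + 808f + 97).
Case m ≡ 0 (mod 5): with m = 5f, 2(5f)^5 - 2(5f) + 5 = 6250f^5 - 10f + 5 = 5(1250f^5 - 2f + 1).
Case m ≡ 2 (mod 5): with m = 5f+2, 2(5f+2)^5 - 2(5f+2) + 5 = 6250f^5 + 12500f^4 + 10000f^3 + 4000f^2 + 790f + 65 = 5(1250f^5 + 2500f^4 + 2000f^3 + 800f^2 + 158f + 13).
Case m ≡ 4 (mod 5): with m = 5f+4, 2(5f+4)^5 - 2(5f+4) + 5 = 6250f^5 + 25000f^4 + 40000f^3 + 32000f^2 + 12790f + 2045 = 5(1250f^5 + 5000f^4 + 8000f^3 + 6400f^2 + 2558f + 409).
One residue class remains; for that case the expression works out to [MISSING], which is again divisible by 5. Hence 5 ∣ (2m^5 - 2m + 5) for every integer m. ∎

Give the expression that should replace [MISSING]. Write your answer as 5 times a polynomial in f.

The residues treated are {3, 0, 2, 4}, so the missing case is m ≡ 1 (mod 5); write m = 5f+1.
Then 2(5f+1)^5 - 2(5f+1) + 5 = 6250f^5 + 6250f^4 + 2500f^3 + 500f^2 + 40f + 5 = 5(1250f^5 + 1250f^4 + 500f^3 + 100f^2 + 8f + 1).

5(1250f^5 + 1250f^4 + 500f^3 + 100f^2 + 8f + 1)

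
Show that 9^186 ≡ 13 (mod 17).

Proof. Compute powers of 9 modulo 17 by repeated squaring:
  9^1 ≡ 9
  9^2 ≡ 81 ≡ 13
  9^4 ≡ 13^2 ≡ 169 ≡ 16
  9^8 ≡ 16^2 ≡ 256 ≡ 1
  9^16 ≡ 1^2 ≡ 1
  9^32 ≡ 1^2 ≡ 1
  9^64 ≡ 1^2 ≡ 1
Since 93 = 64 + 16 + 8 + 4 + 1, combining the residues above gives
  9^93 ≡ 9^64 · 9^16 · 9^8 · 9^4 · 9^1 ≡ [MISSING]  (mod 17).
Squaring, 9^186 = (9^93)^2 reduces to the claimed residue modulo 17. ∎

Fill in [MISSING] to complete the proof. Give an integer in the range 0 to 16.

9^64 · 9^16 · 9^8 · 9^4 · 9^1 ≡ 1 · 1 · 1 · 16 · 9 = 144.
144 mod 17 = 8, so 9^93 ≡ 8 (mod 17).

8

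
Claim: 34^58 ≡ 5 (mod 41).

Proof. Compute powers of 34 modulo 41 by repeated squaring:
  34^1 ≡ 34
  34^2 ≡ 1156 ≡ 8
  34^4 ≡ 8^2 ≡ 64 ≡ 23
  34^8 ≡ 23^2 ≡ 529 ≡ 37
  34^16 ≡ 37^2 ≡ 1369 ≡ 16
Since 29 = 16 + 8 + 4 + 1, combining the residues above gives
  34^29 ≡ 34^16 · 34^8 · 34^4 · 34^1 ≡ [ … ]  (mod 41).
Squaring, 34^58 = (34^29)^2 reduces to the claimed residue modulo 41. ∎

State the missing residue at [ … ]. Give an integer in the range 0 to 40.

13

34^16 · 34^8 · 34^4 · 34^1 ≡ 16 · 37 · 23 · 34 = 462944.
462944 mod 41 = 13, so 34^29 ≡ 13 (mod 41).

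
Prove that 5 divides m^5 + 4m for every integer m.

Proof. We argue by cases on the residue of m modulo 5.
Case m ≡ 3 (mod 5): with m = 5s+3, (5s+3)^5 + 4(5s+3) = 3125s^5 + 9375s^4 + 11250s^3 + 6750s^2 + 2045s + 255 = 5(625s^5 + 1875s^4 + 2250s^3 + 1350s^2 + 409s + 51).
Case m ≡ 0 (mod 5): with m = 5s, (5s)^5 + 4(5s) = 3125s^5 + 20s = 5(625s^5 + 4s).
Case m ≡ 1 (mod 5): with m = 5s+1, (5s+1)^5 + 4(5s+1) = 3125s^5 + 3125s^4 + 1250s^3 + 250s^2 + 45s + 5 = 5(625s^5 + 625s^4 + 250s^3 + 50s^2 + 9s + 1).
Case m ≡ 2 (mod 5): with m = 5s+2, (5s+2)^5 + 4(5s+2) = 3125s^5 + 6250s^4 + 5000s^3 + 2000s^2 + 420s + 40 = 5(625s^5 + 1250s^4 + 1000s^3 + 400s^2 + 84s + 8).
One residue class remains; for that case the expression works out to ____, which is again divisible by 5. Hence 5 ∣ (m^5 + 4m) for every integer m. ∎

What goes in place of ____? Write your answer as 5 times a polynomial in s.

Only m ≡ 4 (mod 5) is unaccounted for. Put m = 5s+4:
(5s+4)^5 + 4(5s+4) expands to 3125s^5 + 12500s^4 + 20000s^3 + 16000s^2 + 6420s + 1040,
and factoring out 5 leaves 5(625s^5 + 2500s^4 + 4000s^3 + 3200s^2 + 1284s + 208).

5(625s^5 + 2500s^4 + 4000s^3 + 3200s^2 + 1284s + 208)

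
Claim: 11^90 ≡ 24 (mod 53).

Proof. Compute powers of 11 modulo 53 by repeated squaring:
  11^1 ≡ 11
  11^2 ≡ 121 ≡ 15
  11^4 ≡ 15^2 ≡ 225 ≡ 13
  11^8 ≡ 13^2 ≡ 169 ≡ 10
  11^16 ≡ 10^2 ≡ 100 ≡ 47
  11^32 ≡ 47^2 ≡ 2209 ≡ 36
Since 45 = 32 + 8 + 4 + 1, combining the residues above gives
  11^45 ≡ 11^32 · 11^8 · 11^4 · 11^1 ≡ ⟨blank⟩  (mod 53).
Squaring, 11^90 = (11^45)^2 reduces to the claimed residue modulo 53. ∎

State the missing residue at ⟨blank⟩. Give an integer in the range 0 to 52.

17

11^32 · 11^8 · 11^4 · 11^1 ≡ 36 · 10 · 13 · 11 = 51480.
51480 mod 53 = 17, so 11^45 ≡ 17 (mod 53).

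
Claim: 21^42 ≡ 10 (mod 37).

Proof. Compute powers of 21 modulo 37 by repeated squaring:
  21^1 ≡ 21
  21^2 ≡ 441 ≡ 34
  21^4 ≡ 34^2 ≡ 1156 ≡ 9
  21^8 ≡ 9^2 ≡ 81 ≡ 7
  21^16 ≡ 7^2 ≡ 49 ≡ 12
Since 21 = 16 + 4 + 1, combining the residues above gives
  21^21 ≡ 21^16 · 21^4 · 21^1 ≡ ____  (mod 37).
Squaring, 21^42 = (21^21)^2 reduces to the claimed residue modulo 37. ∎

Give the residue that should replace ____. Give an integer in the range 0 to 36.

21^16 · 21^4 · 21^1 ≡ 12 · 9 · 21 = 2268.
2268 mod 37 = 11, so 21^21 ≡ 11 (mod 37).

11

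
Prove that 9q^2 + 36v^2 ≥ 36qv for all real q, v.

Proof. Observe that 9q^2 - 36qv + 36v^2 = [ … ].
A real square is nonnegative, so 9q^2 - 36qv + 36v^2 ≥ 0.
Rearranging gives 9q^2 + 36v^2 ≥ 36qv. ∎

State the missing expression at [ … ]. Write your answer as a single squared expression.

9q^2 - 36qv + 36v^2 is a perfect-square trinomial: the outer terms are (3q)^2 and (6v)^2, and the cross term is -2·3q·6v.
So 9q^2 - 36qv + 36v^2 = (3q - 6v)^2 ≥ 0.

(3q - 6v)^2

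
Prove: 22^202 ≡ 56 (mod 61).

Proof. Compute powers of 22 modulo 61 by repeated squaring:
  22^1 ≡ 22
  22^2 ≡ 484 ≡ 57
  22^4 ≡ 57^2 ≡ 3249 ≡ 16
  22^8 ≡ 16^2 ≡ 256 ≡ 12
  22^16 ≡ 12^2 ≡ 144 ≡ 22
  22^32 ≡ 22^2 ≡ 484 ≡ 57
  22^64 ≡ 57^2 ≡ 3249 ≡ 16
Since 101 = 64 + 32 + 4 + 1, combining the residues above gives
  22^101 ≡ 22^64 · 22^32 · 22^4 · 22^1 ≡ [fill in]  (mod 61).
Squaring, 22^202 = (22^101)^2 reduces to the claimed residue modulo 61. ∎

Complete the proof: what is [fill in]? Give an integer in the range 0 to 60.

42

22^64 · 22^32 · 22^4 · 22^1 ≡ 16 · 57 · 16 · 22 = 321024.
321024 mod 61 = 42, so 22^101 ≡ 42 (mod 61).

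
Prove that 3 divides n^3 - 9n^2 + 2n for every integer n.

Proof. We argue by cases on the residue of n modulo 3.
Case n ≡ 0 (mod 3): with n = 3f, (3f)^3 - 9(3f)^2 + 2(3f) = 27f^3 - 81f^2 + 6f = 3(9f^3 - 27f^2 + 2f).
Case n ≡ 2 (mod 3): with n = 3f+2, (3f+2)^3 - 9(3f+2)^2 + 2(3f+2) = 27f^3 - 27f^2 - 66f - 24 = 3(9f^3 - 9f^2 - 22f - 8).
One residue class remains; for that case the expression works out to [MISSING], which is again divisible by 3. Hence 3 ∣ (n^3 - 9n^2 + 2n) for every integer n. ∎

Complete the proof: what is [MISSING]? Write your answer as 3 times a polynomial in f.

3(9f^3 - 18f^2 - 13f - 2)

Only n ≡ 1 (mod 3) is unaccounted for. Put n = 3f+1:
(3f+1)^3 - 9(3f+1)^2 + 2(3f+1) expands to 27f^3 - 54f^2 - 39f - 6,
and factoring out 3 leaves 3(9f^3 - 18f^2 - 13f - 2).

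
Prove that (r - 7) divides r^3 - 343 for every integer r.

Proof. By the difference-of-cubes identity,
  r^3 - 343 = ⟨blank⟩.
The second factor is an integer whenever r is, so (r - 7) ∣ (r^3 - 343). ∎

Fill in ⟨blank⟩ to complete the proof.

Polynomial division of r^3 - 343 by r - 7 leaves remainder 0 and quotient r^2 + 7r + 49.
Hence r^3 - 343 = (r - 7)(r^2 + 7r + 49).

(r - 7)(r^2 + 7r + 49)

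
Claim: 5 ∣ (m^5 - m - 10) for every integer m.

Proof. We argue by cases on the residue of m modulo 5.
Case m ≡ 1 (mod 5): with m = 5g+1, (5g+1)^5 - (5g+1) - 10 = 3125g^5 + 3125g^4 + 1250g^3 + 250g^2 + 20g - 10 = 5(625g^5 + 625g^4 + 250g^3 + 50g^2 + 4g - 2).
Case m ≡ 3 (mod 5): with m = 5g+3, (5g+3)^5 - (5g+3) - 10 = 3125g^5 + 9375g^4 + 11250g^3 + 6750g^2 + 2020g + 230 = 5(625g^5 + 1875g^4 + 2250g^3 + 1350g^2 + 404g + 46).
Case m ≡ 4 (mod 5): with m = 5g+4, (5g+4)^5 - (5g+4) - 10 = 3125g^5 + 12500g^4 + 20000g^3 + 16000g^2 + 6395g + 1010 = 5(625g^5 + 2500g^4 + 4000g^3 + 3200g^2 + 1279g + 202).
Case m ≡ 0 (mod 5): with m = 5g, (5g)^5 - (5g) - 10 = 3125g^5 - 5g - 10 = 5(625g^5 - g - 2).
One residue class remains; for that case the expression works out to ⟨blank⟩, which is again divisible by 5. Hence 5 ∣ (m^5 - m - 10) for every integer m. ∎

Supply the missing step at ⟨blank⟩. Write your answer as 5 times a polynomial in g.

5(625g^5 + 1250g^4 + 1000g^3 + 400g^2 + 79g + 4)

The residues treated are {1, 3, 4, 0}, so the missing case is m ≡ 2 (mod 5); write m = 5g+2.
Then (5g+2)^5 - (5g+2) - 10 = 3125g^5 + 6250g^4 + 5000g^3 + 2000g^2 + 395g + 20 = 5(625g^5 + 1250g^4 + 1000g^3 + 400g^2 + 79g + 4).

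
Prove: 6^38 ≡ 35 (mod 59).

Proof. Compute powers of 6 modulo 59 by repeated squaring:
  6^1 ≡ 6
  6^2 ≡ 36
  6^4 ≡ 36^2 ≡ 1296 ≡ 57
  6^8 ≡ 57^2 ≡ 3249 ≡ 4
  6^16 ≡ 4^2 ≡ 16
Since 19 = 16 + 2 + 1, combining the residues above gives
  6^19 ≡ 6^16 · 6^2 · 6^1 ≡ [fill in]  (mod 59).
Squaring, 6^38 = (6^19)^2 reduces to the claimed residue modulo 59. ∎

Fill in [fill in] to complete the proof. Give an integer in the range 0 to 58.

6^16 · 6^2 · 6^1 ≡ 16 · 36 · 6 = 3456.
3456 mod 59 = 34, so 6^19 ≡ 34 (mod 59).

34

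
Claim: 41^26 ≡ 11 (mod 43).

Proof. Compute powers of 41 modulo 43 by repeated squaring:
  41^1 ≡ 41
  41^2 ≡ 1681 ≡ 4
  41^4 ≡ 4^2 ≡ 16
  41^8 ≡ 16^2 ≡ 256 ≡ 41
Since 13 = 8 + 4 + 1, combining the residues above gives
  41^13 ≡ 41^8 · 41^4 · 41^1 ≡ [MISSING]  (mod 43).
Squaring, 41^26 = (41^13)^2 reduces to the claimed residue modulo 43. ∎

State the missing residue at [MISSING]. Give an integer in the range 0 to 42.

21

41^8 · 41^4 · 41^1 ≡ 41 · 16 · 41 = 26896.
26896 mod 43 = 21, so 41^13 ≡ 21 (mod 43).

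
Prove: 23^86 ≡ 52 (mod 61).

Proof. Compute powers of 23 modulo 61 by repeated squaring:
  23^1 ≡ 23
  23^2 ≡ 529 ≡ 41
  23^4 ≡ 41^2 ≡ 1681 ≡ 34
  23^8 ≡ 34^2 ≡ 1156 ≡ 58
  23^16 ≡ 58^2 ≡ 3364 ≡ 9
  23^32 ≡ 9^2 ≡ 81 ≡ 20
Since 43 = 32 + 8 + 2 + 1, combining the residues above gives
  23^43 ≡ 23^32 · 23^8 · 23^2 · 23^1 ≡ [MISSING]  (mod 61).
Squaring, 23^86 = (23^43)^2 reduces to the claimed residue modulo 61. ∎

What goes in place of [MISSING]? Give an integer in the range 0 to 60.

Multiply the listed residues: 20 · 58 · 41 · 23 = 1160 → 47560 → 1093880.
Reducing modulo 61: 1093880 = 17932·61 + 28, so 23^43 ≡ 28.

28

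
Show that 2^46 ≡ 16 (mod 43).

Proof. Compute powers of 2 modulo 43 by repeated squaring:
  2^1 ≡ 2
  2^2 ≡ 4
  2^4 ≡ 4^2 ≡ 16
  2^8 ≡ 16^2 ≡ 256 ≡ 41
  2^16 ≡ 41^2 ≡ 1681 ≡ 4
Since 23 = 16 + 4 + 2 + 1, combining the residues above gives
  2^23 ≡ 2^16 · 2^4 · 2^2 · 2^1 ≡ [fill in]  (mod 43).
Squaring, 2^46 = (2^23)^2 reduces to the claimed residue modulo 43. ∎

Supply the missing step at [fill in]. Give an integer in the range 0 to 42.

39

Multiply the listed residues: 4 · 16 · 4 · 2 = 64 → 256 → 512.
Reducing modulo 43: 512 = 11·43 + 39, so 2^23 ≡ 39.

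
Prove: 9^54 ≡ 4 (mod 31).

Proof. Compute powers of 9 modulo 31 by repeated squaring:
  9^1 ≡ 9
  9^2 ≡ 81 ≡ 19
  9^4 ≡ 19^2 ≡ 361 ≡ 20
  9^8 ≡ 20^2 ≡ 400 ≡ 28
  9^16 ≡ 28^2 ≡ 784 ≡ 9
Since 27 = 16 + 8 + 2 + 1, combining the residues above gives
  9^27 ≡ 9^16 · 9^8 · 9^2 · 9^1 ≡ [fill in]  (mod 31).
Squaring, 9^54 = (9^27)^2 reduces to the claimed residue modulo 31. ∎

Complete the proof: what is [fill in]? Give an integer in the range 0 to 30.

2

Multiply the listed residues: 9 · 28 · 19 · 9 = 252 → 4788 → 43092.
Reducing modulo 31: 43092 = 1390·31 + 2, so 9^27 ≡ 2.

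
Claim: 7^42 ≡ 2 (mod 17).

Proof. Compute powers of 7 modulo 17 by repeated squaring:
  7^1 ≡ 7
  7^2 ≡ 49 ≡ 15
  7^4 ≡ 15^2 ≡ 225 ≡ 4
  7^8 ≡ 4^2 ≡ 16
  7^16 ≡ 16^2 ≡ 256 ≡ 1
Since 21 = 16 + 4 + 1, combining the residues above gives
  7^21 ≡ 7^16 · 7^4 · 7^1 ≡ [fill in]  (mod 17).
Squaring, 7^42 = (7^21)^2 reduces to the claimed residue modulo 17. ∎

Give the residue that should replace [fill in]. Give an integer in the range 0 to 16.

Multiply the listed residues: 1 · 4 · 7 = 4 → 28.
Reducing modulo 17: 28 = 1·17 + 11, so 7^21 ≡ 11.

11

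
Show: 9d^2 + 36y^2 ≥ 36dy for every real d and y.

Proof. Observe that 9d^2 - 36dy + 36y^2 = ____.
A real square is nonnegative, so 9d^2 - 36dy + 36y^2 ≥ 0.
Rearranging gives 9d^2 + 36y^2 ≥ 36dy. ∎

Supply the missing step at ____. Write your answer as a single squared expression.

(3d - 6y)^2

The leading and trailing coefficients are 3^2 and 6^2, and 36 = 2·3·6, so the trinomial is (3d - 6y)^2.
Hence 9d^2 - 36dy + 36y^2 ≥ 0.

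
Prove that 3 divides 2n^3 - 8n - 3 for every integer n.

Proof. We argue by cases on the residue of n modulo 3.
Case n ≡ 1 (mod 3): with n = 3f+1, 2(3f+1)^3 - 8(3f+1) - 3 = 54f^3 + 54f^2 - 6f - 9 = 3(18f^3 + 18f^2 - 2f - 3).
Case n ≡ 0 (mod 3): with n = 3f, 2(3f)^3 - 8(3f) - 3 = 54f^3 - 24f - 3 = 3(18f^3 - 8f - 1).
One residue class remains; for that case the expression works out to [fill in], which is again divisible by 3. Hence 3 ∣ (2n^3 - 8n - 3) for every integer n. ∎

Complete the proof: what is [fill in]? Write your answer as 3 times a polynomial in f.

3(18f^3 + 36f^2 + 16f - 1)

Only n ≡ 2 (mod 3) is unaccounted for. Put n = 3f+2:
2(3f+2)^3 - 8(3f+2) - 3 expands to 54f^3 + 108f^2 + 48f - 3,
and factoring out 3 leaves 3(18f^3 + 36f^2 + 16f - 1).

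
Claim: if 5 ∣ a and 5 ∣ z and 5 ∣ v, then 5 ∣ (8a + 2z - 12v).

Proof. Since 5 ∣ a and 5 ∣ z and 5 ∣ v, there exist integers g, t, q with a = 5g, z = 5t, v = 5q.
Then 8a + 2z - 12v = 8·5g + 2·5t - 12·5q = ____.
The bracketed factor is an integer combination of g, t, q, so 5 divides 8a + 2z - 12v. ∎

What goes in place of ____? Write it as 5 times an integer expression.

5(8g - 12q + 2t)

Each term has a factor of 5: 8·5g + 2·5t - 12·5q = 5·(8g - 12q + 2t).
Since 8g - 12q + 2t is an integer, 5 ∣ (8a + 2z - 12v).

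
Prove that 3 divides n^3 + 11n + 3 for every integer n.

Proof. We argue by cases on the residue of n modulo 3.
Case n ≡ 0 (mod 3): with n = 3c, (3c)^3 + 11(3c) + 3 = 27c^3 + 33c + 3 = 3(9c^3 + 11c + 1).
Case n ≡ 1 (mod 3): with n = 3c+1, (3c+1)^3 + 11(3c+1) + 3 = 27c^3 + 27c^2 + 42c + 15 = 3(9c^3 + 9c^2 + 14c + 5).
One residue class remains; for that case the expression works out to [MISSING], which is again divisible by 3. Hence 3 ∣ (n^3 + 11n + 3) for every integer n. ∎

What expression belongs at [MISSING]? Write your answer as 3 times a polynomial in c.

3(9c^3 + 18c^2 + 23c + 11)

The residues treated are {0, 1}, so the missing case is n ≡ 2 (mod 3); write n = 3c+2.
Then (3c+2)^3 + 11(3c+2) + 3 = 27c^3 + 54c^2 + 69c + 33 = 3(9c^3 + 18c^2 + 23c + 11).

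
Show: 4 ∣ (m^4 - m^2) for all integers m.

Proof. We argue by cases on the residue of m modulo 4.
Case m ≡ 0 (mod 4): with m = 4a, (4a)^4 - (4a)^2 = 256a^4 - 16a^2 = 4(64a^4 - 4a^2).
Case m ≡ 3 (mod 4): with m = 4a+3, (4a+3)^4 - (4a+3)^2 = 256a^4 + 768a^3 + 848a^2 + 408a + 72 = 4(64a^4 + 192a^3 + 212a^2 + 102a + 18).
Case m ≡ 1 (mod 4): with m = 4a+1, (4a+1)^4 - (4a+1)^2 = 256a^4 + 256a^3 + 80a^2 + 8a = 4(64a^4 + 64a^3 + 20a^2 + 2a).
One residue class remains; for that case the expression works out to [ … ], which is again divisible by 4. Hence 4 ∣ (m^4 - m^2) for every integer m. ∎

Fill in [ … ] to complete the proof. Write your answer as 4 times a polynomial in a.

The residues treated are {0, 3, 1}, so the missing case is m ≡ 2 (mod 4); write m = 4a+2.
Then (4a+2)^4 - (4a+2)^2 = 256a^4 + 512a^3 + 368a^2 + 112a + 12 = 4(64a^4 + 128a^3 + 92a^2 + 28a + 3).

4(64a^4 + 128a^3 + 92a^2 + 28a + 3)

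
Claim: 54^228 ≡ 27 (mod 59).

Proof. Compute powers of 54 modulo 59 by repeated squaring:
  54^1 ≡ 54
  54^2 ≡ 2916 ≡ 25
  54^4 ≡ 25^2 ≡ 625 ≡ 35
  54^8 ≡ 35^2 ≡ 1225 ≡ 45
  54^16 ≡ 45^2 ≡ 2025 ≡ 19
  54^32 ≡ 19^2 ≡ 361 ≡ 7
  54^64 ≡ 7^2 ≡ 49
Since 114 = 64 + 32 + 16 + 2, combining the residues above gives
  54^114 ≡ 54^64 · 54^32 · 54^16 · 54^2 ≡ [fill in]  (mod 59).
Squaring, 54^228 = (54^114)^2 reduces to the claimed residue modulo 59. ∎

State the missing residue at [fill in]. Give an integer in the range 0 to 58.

54^64 · 54^32 · 54^16 · 54^2 ≡ 49 · 7 · 19 · 25 = 162925.
162925 mod 59 = 26, so 54^114 ≡ 26 (mod 59).

26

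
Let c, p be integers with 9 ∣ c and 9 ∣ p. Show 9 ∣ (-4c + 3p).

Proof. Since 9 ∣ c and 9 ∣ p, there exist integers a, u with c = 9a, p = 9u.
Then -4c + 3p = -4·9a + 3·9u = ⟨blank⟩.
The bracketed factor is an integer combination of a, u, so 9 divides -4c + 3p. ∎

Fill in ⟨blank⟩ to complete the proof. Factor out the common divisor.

Pull the common 9 out of every term: -4·9a + 3·9u = 9(-4a + 3u).
-4a + 3u is an integer, which exhibits the divisibility.

9(-4a + 3u)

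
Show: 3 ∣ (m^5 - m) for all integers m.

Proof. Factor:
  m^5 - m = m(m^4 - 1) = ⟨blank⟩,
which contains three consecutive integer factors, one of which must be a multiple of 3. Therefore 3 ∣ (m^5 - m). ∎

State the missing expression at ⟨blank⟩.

m^4 - 1 = (m^2 - 1)(m^2 + 1), and m^2 - 1 = (m-1)(m+1).
So m(m^4 - 1) = (m - 1)m(m + 1)(m^2 + 1).

(m - 1)m(m + 1)(m^2 + 1)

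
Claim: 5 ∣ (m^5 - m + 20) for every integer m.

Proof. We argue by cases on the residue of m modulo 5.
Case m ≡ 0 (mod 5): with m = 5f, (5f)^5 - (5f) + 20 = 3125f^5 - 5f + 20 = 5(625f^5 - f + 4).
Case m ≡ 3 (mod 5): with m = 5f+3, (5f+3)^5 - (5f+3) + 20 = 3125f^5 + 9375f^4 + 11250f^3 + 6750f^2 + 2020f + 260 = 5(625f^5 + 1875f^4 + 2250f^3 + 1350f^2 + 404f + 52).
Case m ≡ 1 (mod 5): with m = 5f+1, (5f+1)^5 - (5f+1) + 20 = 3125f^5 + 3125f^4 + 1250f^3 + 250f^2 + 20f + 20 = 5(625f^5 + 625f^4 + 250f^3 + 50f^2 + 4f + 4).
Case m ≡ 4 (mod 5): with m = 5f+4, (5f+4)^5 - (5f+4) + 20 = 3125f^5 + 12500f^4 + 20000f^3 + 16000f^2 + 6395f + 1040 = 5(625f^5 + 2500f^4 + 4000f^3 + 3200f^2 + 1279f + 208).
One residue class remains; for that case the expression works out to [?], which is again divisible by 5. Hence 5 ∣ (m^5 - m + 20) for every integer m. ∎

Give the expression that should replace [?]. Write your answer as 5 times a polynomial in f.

Only m ≡ 2 (mod 5) is unaccounted for. Put m = 5f+2:
(5f+2)^5 - (5f+2) + 20 expands to 3125f^5 + 6250f^4 + 5000f^3 + 2000f^2 + 395f + 50,
and factoring out 5 leaves 5(625f^5 + 1250f^4 + 1000f^3 + 400f^2 + 79f + 10).

5(625f^5 + 1250f^4 + 1000f^3 + 400f^2 + 79f + 10)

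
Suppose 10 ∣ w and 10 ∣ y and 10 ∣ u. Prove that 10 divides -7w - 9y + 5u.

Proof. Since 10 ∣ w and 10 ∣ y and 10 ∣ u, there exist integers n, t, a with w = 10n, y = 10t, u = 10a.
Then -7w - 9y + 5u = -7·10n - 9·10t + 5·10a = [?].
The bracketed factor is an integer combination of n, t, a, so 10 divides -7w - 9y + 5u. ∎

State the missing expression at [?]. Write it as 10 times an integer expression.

10(5a - 7n - 9t)

Each term has a factor of 10: -7·10n - 9·10t + 5·10a = 10·(5a - 7n - 9t).
Since 5a - 7n - 9t is an integer, 10 ∣ (-7w - 9y + 5u).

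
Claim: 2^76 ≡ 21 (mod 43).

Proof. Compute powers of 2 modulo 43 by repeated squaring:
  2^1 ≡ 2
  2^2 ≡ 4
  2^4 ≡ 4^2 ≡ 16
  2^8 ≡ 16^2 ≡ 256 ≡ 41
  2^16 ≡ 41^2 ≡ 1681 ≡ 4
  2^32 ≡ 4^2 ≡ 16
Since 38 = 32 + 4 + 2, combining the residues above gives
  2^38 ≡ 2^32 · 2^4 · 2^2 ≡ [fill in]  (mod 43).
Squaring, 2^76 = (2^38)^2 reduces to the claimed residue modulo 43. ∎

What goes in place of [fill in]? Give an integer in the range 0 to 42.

2^32 · 2^4 · 2^2 ≡ 16 · 16 · 4 = 1024.
1024 mod 43 = 35, so 2^38 ≡ 35 (mod 43).

35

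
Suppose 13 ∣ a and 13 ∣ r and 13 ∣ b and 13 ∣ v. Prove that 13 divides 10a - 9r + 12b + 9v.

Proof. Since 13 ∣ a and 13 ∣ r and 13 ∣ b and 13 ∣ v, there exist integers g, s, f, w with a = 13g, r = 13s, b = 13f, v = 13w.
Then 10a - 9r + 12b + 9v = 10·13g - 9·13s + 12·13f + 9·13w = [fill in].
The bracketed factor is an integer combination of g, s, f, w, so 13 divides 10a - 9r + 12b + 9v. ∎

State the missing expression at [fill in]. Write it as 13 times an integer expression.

13(12f + 10g - 9s + 9w)

Each term has a factor of 13: 10·13g - 9·13s + 12·13f + 9·13w = 13·(12f + 10g - 9s + 9w).
Since 12f + 10g - 9s + 9w is an integer, 13 ∣ (10a - 9r + 12b + 9v).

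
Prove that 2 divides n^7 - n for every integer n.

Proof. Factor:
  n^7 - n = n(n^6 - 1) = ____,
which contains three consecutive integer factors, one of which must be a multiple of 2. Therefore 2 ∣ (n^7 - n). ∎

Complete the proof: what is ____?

n^6 - 1 = (n^2 - 1)(n^4 + n^2 + 1), and n^2 - 1 = (n-1)(n+1).
So n(n^6 - 1) = (n - 1)n(n + 1)(n^4 + n^2 + 1).

(n - 1)n(n + 1)(n^4 + n^2 + 1)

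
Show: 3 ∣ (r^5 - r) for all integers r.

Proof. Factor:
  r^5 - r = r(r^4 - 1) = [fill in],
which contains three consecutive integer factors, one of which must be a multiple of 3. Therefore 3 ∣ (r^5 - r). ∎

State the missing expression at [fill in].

r^4 - 1 = (r^2 - 1)(r^2 + 1), and r^2 - 1 = (r-1)(r+1).
So r(r^4 - 1) = (r - 1)r(r + 1)(r^2 + 1).

(r - 1)r(r + 1)(r^2 + 1)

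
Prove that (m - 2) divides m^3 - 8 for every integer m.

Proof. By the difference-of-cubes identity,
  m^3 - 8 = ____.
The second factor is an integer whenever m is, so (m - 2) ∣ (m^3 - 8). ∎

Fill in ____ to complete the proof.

(m - 2)(m^2 + 2m + 4)

Polynomial division of m^3 - 8 by m - 2 leaves remainder 0 and quotient m^2 + 2m + 4.
Hence m^3 - 8 = (m - 2)(m^2 + 2m + 4).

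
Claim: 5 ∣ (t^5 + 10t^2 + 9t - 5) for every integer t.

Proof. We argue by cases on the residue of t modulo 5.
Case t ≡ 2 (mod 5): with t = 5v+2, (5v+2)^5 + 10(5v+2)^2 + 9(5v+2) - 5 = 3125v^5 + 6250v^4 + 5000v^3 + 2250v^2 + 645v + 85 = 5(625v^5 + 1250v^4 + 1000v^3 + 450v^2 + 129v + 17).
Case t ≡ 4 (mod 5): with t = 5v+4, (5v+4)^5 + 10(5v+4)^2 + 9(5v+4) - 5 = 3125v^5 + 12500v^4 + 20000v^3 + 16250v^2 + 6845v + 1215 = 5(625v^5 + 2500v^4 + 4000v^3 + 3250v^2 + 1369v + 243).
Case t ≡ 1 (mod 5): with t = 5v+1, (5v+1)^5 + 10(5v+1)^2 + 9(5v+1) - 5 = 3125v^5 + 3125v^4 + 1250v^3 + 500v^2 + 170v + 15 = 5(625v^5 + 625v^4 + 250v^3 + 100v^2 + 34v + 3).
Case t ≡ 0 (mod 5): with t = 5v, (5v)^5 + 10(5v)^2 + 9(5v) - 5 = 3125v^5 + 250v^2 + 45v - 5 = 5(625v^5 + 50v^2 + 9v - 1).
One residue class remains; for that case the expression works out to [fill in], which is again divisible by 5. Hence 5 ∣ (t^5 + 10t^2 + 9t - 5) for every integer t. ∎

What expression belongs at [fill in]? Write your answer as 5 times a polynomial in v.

5(625v^5 + 1875v^4 + 2250v^3 + 1400v^2 + 474v + 71)

Only t ≡ 3 (mod 5) is unaccounted for. Put t = 5v+3:
(5v+3)^5 + 10(5v+3)^2 + 9(5v+3) - 5 expands to 3125v^5 + 9375v^4 + 11250v^3 + 7000v^2 + 2370v + 355,
and factoring out 5 leaves 5(625v^5 + 1875v^4 + 2250v^3 + 1400v^2 + 474v + 71).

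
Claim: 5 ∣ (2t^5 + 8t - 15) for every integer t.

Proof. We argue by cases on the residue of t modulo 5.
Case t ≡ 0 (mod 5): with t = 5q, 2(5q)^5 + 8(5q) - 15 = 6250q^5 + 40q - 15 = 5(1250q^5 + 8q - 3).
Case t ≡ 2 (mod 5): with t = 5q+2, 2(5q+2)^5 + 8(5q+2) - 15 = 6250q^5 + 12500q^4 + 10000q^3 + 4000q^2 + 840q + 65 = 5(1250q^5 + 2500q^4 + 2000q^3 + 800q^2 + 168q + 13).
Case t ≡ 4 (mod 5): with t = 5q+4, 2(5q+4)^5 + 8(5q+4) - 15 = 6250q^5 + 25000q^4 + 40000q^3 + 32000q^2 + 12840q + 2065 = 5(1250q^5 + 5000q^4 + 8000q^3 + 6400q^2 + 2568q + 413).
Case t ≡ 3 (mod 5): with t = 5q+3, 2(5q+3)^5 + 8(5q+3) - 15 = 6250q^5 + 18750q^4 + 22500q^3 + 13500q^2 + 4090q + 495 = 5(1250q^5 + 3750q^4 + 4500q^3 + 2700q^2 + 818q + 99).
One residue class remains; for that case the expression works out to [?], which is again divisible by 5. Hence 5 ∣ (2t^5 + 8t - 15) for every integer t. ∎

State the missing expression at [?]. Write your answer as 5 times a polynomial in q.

5(1250q^5 + 1250q^4 + 500q^3 + 100q^2 + 18q - 1)

The residues treated are {0, 2, 4, 3}, so the missing case is t ≡ 1 (mod 5); write t = 5q+1.
Then 2(5q+1)^5 + 8(5q+1) - 15 = 6250q^5 + 6250q^4 + 2500q^3 + 500q^2 + 90q - 5 = 5(1250q^5 + 1250q^4 + 500q^3 + 100q^2 + 18q - 1).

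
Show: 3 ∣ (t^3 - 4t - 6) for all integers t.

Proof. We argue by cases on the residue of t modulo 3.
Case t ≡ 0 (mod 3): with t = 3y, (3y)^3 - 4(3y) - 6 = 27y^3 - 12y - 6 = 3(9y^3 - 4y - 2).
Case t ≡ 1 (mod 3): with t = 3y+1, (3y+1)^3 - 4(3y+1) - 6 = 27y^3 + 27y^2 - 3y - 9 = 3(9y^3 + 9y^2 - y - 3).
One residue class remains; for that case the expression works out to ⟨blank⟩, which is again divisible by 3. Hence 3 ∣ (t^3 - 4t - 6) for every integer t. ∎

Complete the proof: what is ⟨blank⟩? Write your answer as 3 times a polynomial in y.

3(9y^3 + 18y^2 + 8y - 2)

Only t ≡ 2 (mod 3) is unaccounted for. Put t = 3y+2:
(3y+2)^3 - 4(3y+2) - 6 expands to 27y^3 + 54y^2 + 24y - 6,
and factoring out 3 leaves 3(9y^3 + 18y^2 + 8y - 2).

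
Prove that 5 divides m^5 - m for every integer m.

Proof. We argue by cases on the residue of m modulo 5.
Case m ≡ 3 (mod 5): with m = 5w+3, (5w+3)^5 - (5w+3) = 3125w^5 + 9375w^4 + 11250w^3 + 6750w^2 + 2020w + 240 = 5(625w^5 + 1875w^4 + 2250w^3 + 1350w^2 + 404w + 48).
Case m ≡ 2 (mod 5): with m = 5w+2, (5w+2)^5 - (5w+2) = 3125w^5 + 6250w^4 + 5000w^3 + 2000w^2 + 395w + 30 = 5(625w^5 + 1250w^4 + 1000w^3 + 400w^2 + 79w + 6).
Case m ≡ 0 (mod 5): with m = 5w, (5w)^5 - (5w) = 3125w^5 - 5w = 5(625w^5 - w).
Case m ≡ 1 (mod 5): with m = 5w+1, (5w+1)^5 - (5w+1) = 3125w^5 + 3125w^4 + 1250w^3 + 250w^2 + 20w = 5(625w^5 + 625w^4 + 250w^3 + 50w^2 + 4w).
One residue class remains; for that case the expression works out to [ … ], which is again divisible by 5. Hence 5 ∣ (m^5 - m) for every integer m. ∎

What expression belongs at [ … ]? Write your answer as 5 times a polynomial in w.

5(625w^5 + 2500w^4 + 4000w^3 + 3200w^2 + 1279w + 204)

The residues treated are {3, 2, 0, 1}, so the missing case is m ≡ 4 (mod 5); write m = 5w+4.
Then (5w+4)^5 - (5w+4) = 3125w^5 + 12500w^4 + 20000w^3 + 16000w^2 + 6395w + 1020 = 5(625w^5 + 2500w^4 + 4000w^3 + 3200w^2 + 1279w + 204).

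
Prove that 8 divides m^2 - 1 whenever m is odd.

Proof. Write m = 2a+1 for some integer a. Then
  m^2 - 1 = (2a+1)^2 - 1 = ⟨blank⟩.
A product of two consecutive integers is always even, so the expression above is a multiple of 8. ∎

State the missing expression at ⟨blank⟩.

4a(a + 1)

(2a+1)^2 - 1 = 4a^2 + 4a + 1 - 1 = 4a^2 + 4a = 4a(a+1).
Since a and a+1 are consecutive, a(a+1) is even, and 4·(even) is a multiple of 8.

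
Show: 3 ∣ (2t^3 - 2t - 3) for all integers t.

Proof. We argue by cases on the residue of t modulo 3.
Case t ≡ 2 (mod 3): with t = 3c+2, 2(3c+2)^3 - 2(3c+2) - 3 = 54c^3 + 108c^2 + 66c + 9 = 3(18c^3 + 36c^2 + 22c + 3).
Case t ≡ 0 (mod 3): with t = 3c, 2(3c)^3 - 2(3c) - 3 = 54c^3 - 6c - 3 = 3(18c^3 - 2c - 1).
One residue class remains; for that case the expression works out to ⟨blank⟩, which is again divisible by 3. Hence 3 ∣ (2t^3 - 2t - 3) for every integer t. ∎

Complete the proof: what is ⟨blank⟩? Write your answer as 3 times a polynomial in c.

3(18c^3 + 18c^2 + 4c - 1)

The residues treated are {2, 0}, so the missing case is t ≡ 1 (mod 3); write t = 3c+1.
Then 2(3c+1)^3 - 2(3c+1) - 3 = 54c^3 + 54c^2 + 12c - 3 = 3(18c^3 + 18c^2 + 4c - 1).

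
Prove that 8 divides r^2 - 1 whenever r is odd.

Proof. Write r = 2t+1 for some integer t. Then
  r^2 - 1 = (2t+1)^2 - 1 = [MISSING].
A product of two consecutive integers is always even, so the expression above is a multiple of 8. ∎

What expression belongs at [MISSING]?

(2t+1)^2 - 1 = 4t^2 + 4t + 1 - 1 = 4t^2 + 4t = 4t(t+1).
Since t and t+1 are consecutive, t(t+1) is even, and 4·(even) is a multiple of 8.

4t(t + 1)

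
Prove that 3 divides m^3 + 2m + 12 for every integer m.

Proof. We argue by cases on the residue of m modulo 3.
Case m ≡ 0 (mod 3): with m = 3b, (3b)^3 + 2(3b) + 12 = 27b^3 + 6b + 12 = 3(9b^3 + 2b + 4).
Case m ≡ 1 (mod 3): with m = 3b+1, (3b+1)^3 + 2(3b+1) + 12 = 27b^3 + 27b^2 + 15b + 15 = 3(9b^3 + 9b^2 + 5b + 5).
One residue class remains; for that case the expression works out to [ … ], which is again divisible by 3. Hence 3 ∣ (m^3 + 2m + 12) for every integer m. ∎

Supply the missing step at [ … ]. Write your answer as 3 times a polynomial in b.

The residues treated are {0, 1}, so the missing case is m ≡ 2 (mod 3); write m = 3b+2.
Then (3b+2)^3 + 2(3b+2) + 12 = 27b^3 + 54b^2 + 42b + 24 = 3(9b^3 + 18b^2 + 14b + 8).

3(9b^3 + 18b^2 + 14b + 8)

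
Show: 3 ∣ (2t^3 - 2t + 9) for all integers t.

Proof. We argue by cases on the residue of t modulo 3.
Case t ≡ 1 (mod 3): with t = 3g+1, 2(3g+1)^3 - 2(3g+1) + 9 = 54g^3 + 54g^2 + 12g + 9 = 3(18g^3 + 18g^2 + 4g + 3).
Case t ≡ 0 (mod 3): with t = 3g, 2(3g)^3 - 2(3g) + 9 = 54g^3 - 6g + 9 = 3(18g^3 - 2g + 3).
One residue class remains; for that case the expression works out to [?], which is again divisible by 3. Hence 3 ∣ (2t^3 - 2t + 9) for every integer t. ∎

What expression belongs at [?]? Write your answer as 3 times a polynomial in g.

3(18g^3 + 36g^2 + 22g + 7)

Only t ≡ 2 (mod 3) is unaccounted for. Put t = 3g+2:
2(3g+2)^3 - 2(3g+2) + 9 expands to 54g^3 + 108g^2 + 66g + 21,
and factoring out 3 leaves 3(18g^3 + 36g^2 + 22g + 7).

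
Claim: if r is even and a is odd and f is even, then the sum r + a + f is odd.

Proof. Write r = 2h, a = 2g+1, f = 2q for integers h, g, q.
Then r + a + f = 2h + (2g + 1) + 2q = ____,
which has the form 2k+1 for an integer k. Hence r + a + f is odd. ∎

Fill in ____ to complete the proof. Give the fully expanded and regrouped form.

2h + (2g + 1) + 2q = 2g + 2h + 2q + 1
= 2(g + h + q) + 1.
Since g + h + q is an integer, the sum is of the form 2k+1 for an integer k.

2(g + h + q) + 1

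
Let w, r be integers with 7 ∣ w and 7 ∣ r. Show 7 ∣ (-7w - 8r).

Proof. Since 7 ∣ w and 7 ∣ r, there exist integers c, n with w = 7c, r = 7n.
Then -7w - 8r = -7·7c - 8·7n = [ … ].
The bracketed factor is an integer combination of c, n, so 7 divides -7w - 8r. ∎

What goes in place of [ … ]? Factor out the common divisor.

7(-7c - 8n)

Pull the common 7 out of every term: -7·7c - 8·7n = 7(-7c - 8n).
-7c - 8n is an integer, which exhibits the divisibility.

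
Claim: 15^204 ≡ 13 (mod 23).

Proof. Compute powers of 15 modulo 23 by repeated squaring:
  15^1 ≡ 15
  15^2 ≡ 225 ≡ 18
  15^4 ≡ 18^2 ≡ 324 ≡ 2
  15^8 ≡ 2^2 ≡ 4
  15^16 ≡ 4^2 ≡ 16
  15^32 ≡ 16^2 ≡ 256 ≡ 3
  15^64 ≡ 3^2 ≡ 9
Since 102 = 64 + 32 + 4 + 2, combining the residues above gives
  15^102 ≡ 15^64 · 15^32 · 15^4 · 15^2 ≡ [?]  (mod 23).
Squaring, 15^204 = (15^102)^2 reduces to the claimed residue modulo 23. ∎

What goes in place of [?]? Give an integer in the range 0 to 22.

Multiply the listed residues: 9 · 3 · 2 · 18 = 27 → 54 → 972.
Reducing modulo 23: 972 = 42·23 + 6, so 15^102 ≡ 6.

6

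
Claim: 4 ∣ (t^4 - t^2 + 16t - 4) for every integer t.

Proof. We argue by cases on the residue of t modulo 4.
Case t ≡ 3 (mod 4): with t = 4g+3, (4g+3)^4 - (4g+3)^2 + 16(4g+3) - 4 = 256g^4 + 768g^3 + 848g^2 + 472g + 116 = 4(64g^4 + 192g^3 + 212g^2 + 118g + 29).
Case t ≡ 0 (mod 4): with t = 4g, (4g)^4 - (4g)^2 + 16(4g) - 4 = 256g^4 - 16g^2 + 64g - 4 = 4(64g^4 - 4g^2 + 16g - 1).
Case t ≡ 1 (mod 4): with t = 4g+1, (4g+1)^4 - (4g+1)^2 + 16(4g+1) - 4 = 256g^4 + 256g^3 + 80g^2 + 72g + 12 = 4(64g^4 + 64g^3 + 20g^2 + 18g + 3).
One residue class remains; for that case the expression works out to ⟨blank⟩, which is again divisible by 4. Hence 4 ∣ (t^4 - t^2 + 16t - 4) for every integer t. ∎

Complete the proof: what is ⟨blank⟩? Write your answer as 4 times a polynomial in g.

4(64g^4 + 128g^3 + 92g^2 + 44g + 10)

The residues treated are {3, 0, 1}, so the missing case is t ≡ 2 (mod 4); write t = 4g+2.
Then (4g+2)^4 - (4g+2)^2 + 16(4g+2) - 4 = 256g^4 + 512g^3 + 368g^2 + 176g + 40 = 4(64g^4 + 128g^3 + 92g^2 + 44g + 10).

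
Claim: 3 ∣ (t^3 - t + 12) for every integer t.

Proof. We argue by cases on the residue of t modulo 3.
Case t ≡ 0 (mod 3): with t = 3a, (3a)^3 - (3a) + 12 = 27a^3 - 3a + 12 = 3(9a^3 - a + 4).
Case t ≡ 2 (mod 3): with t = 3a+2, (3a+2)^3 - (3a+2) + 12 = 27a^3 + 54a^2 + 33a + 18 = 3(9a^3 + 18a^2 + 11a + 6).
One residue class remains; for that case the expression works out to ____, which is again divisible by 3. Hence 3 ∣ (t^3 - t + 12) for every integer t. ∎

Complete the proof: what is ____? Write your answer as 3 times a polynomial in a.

3(9a^3 + 9a^2 + 2a + 4)

Only t ≡ 1 (mod 3) is unaccounted for. Put t = 3a+1:
(3a+1)^3 - (3a+1) + 12 expands to 27a^3 + 27a^2 + 6a + 12,
and factoring out 3 leaves 3(9a^3 + 9a^2 + 2a + 4).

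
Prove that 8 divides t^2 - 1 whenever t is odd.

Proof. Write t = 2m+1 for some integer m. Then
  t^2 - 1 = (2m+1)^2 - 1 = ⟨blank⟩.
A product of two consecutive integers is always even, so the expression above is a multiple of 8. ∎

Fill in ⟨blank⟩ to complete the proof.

4m(m + 1)

(2m+1)^2 - 1 = 4m^2 + 4m + 1 - 1 = 4m^2 + 4m = 4m(m+1).
Since m and m+1 are consecutive, m(m+1) is even, and 4·(even) is a multiple of 8.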